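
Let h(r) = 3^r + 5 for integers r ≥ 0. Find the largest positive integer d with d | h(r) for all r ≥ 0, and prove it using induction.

Computing the first values: h(0) = 6 and h(1) = 8; gcd(6, 8) = 2, so d ≤ 2.
We prove 2 | 3^r + 5 for all r ≥ 0 by induction on r.
Base step (r = 0): h(0) = 6 = 2·(3), so 2 | h(0).
Inductive step: assume the claim holds for r = i, i.e. 2 | h(i). Then
h(i+1) = 3^(i+1) + 5 = 3·(3^i + 5) - 10 = 3·h(i) - 10. The first term is divisible by 2 by the inductive hypothesis, and -10 is divisible by 2. Hence 2 | h(i+1).
Hence, by induction on r, the claim holds for every r ≥ 0.
Therefore the largest such d is 2.

d = 2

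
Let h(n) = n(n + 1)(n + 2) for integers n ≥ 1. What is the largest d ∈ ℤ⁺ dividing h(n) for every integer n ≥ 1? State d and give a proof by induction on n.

d = 6

Computing the first values: h(1) = 6 and h(2) = 24; gcd(6, 24) = 6, so d ≤ 6.
We prove 6 | n(n + 1)(n + 2) for all n ≥ 1 by induction on n.
When n = 1: h(1) = 6 = 6·(1), so 6 | h(1).
Suppose the result is true for n = k, i.e. 6 | h(k). Then
h(k+1) − h(k) = (k+1)·(k+2)·(k+3) − k·(k+1)·(k+2) = (k+1)·(k+2)·[(k+3) − k] = 3·(k+1)·(k+2). The product of 2 consecutive integers is divisible by (2)! = 2, so h(k+1) − h(k) is divisible by 3·2 = 6. By the inductive hypothesis 6 | h(k), hence 6 | h(k+1).
This completes the induction.
Therefore the largest such d is 6.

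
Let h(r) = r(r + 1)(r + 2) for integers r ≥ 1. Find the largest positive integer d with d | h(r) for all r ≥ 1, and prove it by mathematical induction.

Computing the first values: h(1) = 6 and h(2) = 24; gcd(6, 24) = 6, so d ≤ 6.
We prove 6 | r(r + 1)(r + 2) for all r ≥ 1 by induction on r.
When r = 1: h(1) = 6 = 6·(1), so 6 | h(1).
Inductive step: assume the claim holds for r = m, i.e. 6 | h(m). Then
h(m+1) − h(m) = (m+1)·(m+2)·(m+3) − m·(m+1)·(m+2) = (m+1)·(m+2)·[(m+3) − m] = 3·(m+1)·(m+2). The product of 2 consecutive integers is divisible by (2)! = 2, so h(m+1) − h(m) is divisible by 3·2 = 6. By the inductive hypothesis 6 | h(m), hence 6 | h(m+1).
Hence, by induction on r, the claim holds for every r ≥ 1.
Therefore the largest such d is 6.

d = 6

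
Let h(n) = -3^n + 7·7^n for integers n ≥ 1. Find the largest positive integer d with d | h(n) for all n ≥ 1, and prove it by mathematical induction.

Computing the first values: h(1) = 46 and h(2) = 334; gcd(46, 334) = 2, so d ≤ 2.
We prove 2 | -3^n + 7·7^n for all n ≥ 1 by induction on n.
For the base case n = 1: h(1) = 46 = 2·(23), so 2 | h(1).
Suppose the result is true for n = m, i.e. 2 | h(m). Then
h(m+1) − 7·h(m) = (-3^(m+1) + 7·7^(m+1)) − 7·(-3^m + 7·7^m) = (-1)·3^m·(3 − 7) = (4)·3^m. Since 2 | h(m) by the inductive hypothesis, 2 | 7·h(m); and 2 | 4 since 4 = 2·2. Therefore 2 | h(m+1).
Hence, by induction on n, the claim holds for every n ≥ 1.
Therefore the largest such d is 2.

d = 2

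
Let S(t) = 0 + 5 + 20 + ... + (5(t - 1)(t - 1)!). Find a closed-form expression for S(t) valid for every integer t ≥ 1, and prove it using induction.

We claim S(t) = 5t! - 5 for all t ≥ 1.
When t = 1: S(1) = 0, and the closed form gives 0. They agree.
Inductive step: assume the claim holds for t = k, so S(k) = 5k! - 5.
Then S(k+1) = S(k) + (5k·k!) = (5k! - 5) + (5k·k!).
Simplifying, S(k+1) = 5(k+1)! - 5,
which is the closed form with t = k+1.
Hence, by induction on t, the claim holds for every t ≥ 1.

S(t) = 5t! - 5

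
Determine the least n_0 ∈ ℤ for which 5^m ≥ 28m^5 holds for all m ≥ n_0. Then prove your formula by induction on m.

At m = 8: 390625 < 917504, so the inequality fails and n_0 ≥ 9. We prove 5^m ≥ 28m^5 for all m ≥ 9.
Base step (m = 9): 5^m = 1953125 and 28m^5 = 1653372, so 1953125 ≥ 1653372.
Inductive step: assume the claim holds for m = j, so 5^j ≥ 28j^5.
Then 5^(j + 1) = 5·(5^j) ≥ 5·(28j^5).
Also, for j ≥ 9 we have 5·(28j^5) ≥ 28(j+1)^5, since 5 ≥ (1 + 1/j)^5 for all j ≥ 9.
Combining, 5^(j + 1) ≥ 28(j+1)^5.
This completes the induction.
Hence the smallest such n_0 is 9.

n_0 = 9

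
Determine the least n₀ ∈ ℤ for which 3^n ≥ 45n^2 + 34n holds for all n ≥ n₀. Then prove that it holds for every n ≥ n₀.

n₀ = 8

At n = 7: 2187 < 2443, so the inequality fails and n₀ ≥ 8. We prove 3^n ≥ 45n^2 + 34n for all n ≥ 8.
Base case (n = 8): 3^n = 6561 and 45n^2 + 34n = 3152, so 6561 ≥ 3152.
Inductive step: suppose the statement holds for some m ≥ 8, so 3^m ≥ 45m^2 + 34m.
Then 3^(m + 1) = 3·(3^m) ≥ 3·(45m^2 + 34m).
Also, for m ≥ 8 we have 3·(45m^2 + 34m) ≥ 45(m+1)^2 + 34(m+1), since 3·(45m^2 + 34m) − (45(m+1)^2 + 34(m+1)) = 90m^2 - 22m - 79, which is nonnegative for all m ≥ 8.
Combining, 3^(m + 1) ≥ 45(m+1)^2 + 34(m+1).
By the principle of mathematical induction, the result holds for all n ≥ 8.
Hence the smallest such n₀ is 8.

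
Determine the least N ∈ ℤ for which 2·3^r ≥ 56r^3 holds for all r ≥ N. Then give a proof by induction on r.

At r = 9: 39366 < 40824, so the inequality fails and N ≥ 10. We prove 2·3^r ≥ 56r^3 for all r ≥ 10.
When r = 10: 2·3^r = 118098 and 56r^3 = 56000, so 118098 ≥ 56000.
Inductive step: suppose the statement holds for some i ≥ 10, so 2·3^i ≥ 56i^3.
Then 2·3^(i + 1) = 3·(2·3^i) ≥ 3·(56i^3).
Also, for i ≥ 10 we have 3·(56i^3) ≥ 56(i+1)^3, since 3 ≥ (1 + 1/i)^3 for all i ≥ 10.
Combining, 2·3^(i + 1) ≥ 56(i+1)^3.
Hence, by induction on r, the claim holds for every r ≥ 10.
Hence the smallest such N is 10.

N = 10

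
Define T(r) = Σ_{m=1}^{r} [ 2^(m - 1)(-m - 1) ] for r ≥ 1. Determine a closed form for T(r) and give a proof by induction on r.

T(r) = -2^r·r

We claim T(r) = -2^r·r for all r ≥ 1.
Base step (r = 1): T(1) = -2, and the closed form gives -2. They agree.
Suppose the result is true for r = m, so T(m) = -2^m·m.
Then T(m+1) = T(m) + (2^m(-m - 2)) = (-2^m·m) + (2^m(-m - 2)).
Simplifying, T(m+1) = 2^(m + 1)(-m - 1) = -2^(m+1)·(m+1),
which is the closed form with r = m+1.
This completes the induction.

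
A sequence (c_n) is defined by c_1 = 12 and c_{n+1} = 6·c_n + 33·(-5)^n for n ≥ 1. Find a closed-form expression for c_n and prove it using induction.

c_n = -3(-5)^n - 3·6^(n - 1)

Computing the first terms: c_1 = 12, c_2 = -93, c_3 = 267. This suggests c_n = -3(-5)^n - 3·6^(n - 1).
Base case (n = 1): the formula gives 12 = 12 = c_1.
Inductive step: suppose the statement holds for some r ≥ 1, so c_r = -3(-5)^r - 3·6^(r - 1).
Then c_{r+1} = 6·c_r + 33·(-5)^r = 6·(-3(-5)^r - 3·6^(r - 1)) + 33·(-5)^r = -3(-5)^(r + 1) - 3·6^r = -3(-5)^(r+1) - 3·6^((r+1) - 1),
which is the claimed formula at n = r+1.
By the principle of mathematical induction, the result holds for all n ≥ 1.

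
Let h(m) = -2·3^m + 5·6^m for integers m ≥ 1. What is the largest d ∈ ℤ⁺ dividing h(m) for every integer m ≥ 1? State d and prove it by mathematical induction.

d = 6

Computing the first values: h(1) = 24 and h(2) = 162; gcd(24, 162) = 6, so d ≤ 6.
We prove 6 | -2·3^m + 5·6^m for all m ≥ 1 by induction on m.
For the base case m = 1: h(1) = 24 = 6·(4), so 6 | h(1).
Suppose the result is true for m = k, i.e. 6 | h(k). Then
h(k+1) − 6·h(k) = (-2·3^(k+1) + 5·6^(k+1)) − 6·(-2·3^k + 5·6^k) = (-2)·3^k·(3 − 6) = (6)·3^k. Since 6 | h(k) by the inductive hypothesis, 6 | 6·h(k); and 6 | 6 since 6 = 6·1. Therefore 6 | h(k+1).
By the principle of mathematical induction, the result holds for all m ≥ 1.
Therefore the largest such d is 6.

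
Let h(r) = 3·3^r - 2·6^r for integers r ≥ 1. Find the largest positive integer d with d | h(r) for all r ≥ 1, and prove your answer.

d = 3

Computing the first values: h(1) = -3 and h(2) = -45; gcd(-3, -45) = 3, so d ≤ 3.
We prove 3 | 3·3^r - 2·6^r for all r ≥ 1 by induction on r.
When r = 1: h(1) = -3 = 3·(-1), so 3 | h(1).
Inductive step: suppose the statement holds for some m ≥ 1, i.e. 3 | h(m). Then
h(m+1) − 6·h(m) = (3·3^(m+1) - 2·6^(m+1)) − 6·(3·3^m - 2·6^m) = (3)·3^m·(3 − 6) = (-9)·3^m. Since 3 | h(m) by the inductive hypothesis, 3 | 6·h(m); and 3 | -9 since -9 = 3·-3. Therefore 3 | h(m+1).
By induction, the statement is established for all r ≥ 1.
Therefore the largest such d is 3.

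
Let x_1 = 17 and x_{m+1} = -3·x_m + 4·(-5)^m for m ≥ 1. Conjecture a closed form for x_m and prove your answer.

Computing the first terms: x_1 = 17, x_2 = -71, x_3 = 313. This suggests x_m = 7(-3)^(m - 1) - 2(-5)^m.
For the base case m = 1: the formula gives 17 = 17 = x_1.
Inductive step: assume the claim holds for m = r, so x_r = 7(-3)^(r - 1) - 2(-5)^r.
Then x_{r+1} = -3·x_r + 4·(-5)^r = -3·(7(-3)^(r - 1) - 2(-5)^r) + 4·(-5)^r = 7(-3)^r - 2(-5)^(r + 1) = 7(-3)^((r+1) - 1) - 2(-5)^(r+1),
which is the claimed formula at m = r+1.
By induction, the statement is established for all m ≥ 1.

x_m = 7(-3)^(m - 1) - 2(-5)^m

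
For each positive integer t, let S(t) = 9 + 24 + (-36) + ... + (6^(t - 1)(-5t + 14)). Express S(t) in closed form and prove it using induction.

S(t) = 6^t(-t + 3) - 3

We claim S(t) = 6^t(-t + 3) - 3 for all t ≥ 1.
Base case (t = 1): S(1) = 9, and the closed form gives 9. They agree.
Suppose the result is true for t = j, so S(j) = 6^j(-j + 3) - 3.
Then S(j+1) = S(j) + (6^j(-5j + 9)) = (6^j(-j + 3) - 3) + (6^j(-5j + 9)).
Simplifying, S(j+1) = -6·6^j·j + 12·6^j - 3 = 6^(j+1)(-(j+1) + 3) - 3,
which is the closed form with t = j+1.
By the principle of mathematical induction, the result holds for all t ≥ 1.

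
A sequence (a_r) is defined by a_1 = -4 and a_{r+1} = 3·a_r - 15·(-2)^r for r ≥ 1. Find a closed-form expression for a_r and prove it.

a_r = 3(-2)^r + 2·3^(r - 1)

Computing the first terms: a_1 = -4, a_2 = 18, a_3 = -6. This suggests a_r = 3(-2)^r + 2·3^(r - 1).
When r = 1: the formula gives -4 = -4 = a_1.
Inductive step: suppose the statement holds for some i ≥ 1, so a_i = 3(-2)^i + 2·3^(i - 1).
Then a_{i+1} = 3·a_i - 15·(-2)^i = 3·(3(-2)^i + 2·3^(i - 1)) - 15·(-2)^i = 3(-2)^(i + 1) + 2·3^i = 3(-2)^(i+1) + 2·3^((i+1) - 1),
which is the claimed formula at r = i+1.
By the principle of mathematical induction, the result holds for all r ≥ 1.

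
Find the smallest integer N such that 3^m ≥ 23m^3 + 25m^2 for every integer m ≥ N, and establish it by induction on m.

N = 9

At m = 8: 6561 < 13376, so the inequality fails and N ≥ 9. We prove 3^m ≥ 23m^3 + 25m^2 for all m ≥ 9.
Base case (m = 9): 3^m = 19683 and 23m^3 + 25m^2 = 18792, so 19683 ≥ 18792.
Inductive step: assume the claim holds for m = r, so 3^r ≥ 23r^3 + 25r^2.
Then 3^(r + 1) = 3·(3^r) ≥ 3·(23r^3 + 25r^2).
Also, for r ≥ 9 we have 3·(23r^3 + 25r^2) ≥ 23(r+1)^3 + 25(r+1)^2, since 3·(23r^3 + 25r^2) − (23(r+1)^3 + 25(r+1)^2) = 46r^3 - 19r^2 - 119r - 48, which is nonnegative for all r ≥ 9.
Combining, 3^(r + 1) ≥ 23(r+1)^3 + 25(r+1)^2.
By induction, the statement is established for all m ≥ 9.
Hence the smallest such N is 9.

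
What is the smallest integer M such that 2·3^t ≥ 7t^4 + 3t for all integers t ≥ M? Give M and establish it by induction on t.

At t = 9: 39366 < 45954, so the inequality fails and M ≥ 10. We prove 2·3^t ≥ 7t^4 + 3t for all t ≥ 10.
Base case (t = 10): 2·3^t = 118098 and 7t^4 + 3t = 70030, so 118098 ≥ 70030.
Inductive step: suppose the statement holds for some j ≥ 10, so 2·3^j ≥ 7j^4 + 3j.
Then 2·3^(j + 1) = 3·(2·3^j) ≥ 3·(7j^4 + 3j).
Also, for j ≥ 10 we have 3·(7j^4 + 3j) ≥ 7(j+1)^4 + 3(j+1), since 3·(7j^4 + 3j) − (7(j+1)^4 + 3(j+1)) = 14j^4 - 28j^3 - 42j^2 - 22j - 10, which is nonnegative for all j ≥ 10.
Combining, 2·3^(j + 1) ≥ 7(j+1)^4 + 3(j+1).
By the principle of mathematical induction, the result holds for all t ≥ 10.
Hence the smallest such M is 10.

M = 10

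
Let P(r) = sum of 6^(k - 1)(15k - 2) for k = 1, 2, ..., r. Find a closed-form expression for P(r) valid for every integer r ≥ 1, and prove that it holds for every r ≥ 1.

We claim P(r) = 6^r(3r - 1) + 1 for all r ≥ 1.
Base case (r = 1): P(1) = 13, and the closed form gives 13. They agree.
For the inductive step, assume it holds for an arbitrary k ≥ 1, so P(k) = 6^k(3k - 1) + 1.
Then P(k+1) = P(k) + (6^k(15k + 13)) = (6^k(3k - 1) + 1) + (6^k(15k + 13)).
Simplifying, P(k+1) = 18·6^k·k + 12·6^k + 1 = 6^(k+1)(3(k+1) - 1) + 1,
which is the closed form with r = k+1.
By induction, the statement is established for all r ≥ 1.

P(r) = 6^r(3r - 1) + 1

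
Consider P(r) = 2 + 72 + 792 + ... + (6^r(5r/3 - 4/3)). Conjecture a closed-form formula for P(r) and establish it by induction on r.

P(r) = 2·6^r(r - 1) + 2

We claim P(r) = 2·6^r(r - 1) + 2 for all r ≥ 1.
Base case (r = 1): P(1) = 2, and the closed form gives 2. They agree.
Inductive step: suppose the statement holds for some m ≥ 1, so P(m) = 2·6^m(m - 1) + 2.
Then P(m+1) = P(m) + (6^m(10m + 2)) = (2·6^m(m - 1) + 2) + (6^m(10m + 2)).
Simplifying, P(m+1) = 12·6^m·m + 2 = 2·6^(m+1)((m+1) - 1) + 2,
which is the closed form with r = m+1.
By induction, the statement is established for all r ≥ 1.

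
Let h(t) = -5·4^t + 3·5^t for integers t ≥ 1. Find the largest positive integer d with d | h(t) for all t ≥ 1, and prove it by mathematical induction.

d = 5

Computing the first values: h(1) = -5 and h(2) = -5; gcd(-5, -5) = 5, so d ≤ 5.
We prove 5 | -5·4^t + 3·5^t for all t ≥ 1 by induction on t.
Base case (t = 1): h(1) = -5 = 5·(-1), so 5 | h(1).
For the inductive step, assume it holds for an arbitrary j ≥ 1, i.e. 5 | h(j). Then
h(j+1) − 5·h(j) = (-5·4^(j+1) + 3·5^(j+1)) − 5·(-5·4^j + 3·5^j) = (-5)·4^j·(4 − 5) = (5)·4^j. Since 5 | h(j) by the inductive hypothesis, 5 | 5·h(j); and 5 | 5 since 5 = 5·1. Therefore 5 | h(j+1).
This completes the induction.
Therefore the largest such d is 5.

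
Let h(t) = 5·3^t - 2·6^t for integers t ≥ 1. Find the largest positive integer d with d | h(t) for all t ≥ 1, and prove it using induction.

Computing the first values: h(1) = 3 and h(2) = -27; gcd(3, -27) = 3, so d ≤ 3.
We prove 3 | 5·3^t - 2·6^t for all t ≥ 1 by induction on t.
When t = 1: h(1) = 3 = 3·(1), so 3 | h(1).
Suppose the result is true for t = j, i.e. 3 | h(j). Then
h(j+1) − 6·h(j) = (5·3^(j+1) - 2·6^(j+1)) − 6·(5·3^j - 2·6^j) = (5)·3^j·(3 − 6) = (-15)·3^j. Since 3 | h(j) by the inductive hypothesis, 3 | 6·h(j); and 3 | -15 since -15 = 3·-5. Therefore 3 | h(j+1).
By induction, the statement is established for all t ≥ 1.
Therefore the largest such d is 3.

d = 3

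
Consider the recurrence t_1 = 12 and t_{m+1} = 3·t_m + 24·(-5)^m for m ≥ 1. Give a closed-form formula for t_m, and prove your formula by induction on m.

Computing the first terms: t_1 = 12, t_2 = -84, t_3 = 348. This suggests t_m = -3(-5)^m - 3^m.
For the base case m = 1: the formula gives 12 = 12 = t_1.
Inductive step: assume the claim holds for m = r, so t_r = -3(-5)^r - 3^r.
Then t_{r+1} = 3·t_r + 24·(-5)^r = 3·(-3(-5)^r - 3^r) + 24·(-5)^r = -3(-5)^(r + 1) - 3^(r + 1),
which is the claimed formula at m = r+1.
By the principle of mathematical induction, the result holds for all m ≥ 1.

t_m = -3(-5)^m - 3^m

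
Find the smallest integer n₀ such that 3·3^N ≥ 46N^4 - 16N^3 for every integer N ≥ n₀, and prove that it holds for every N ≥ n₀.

At N = 11: 531441 < 652190, so the inequality fails and n₀ ≥ 12. We prove 3·3^N ≥ 46N^4 - 16N^3 for all N ≥ 12.
Base case (N = 12): 3·3^N = 1594323 and 46N^4 - 16N^3 = 926208, so 1594323 ≥ 926208.
Inductive step: assume the claim holds for N = p, so 3·3^p ≥ 46p^4 - 16p^3.
Then 3·3^(p + 1) = 3·(3·3^p) ≥ 3·(46p^4 - 16p^3).
Also, for p ≥ 12 we have 3·(46p^4 - 16p^3) ≥ 46(p+1)^4 - 16(p+1)^3, since 3·(46p^4 - 16p^3) − (46(p+1)^4 - 16(p+1)^3) = 92p^4 - 216p^3 - 228p^2 - 136p - 30, which is nonnegative for all p ≥ 12.
Combining, 3·3^(p + 1) ≥ 46(p+1)^4 - 16(p+1)^3.
By the principle of mathematical induction, the result holds for all N ≥ 12.
Hence the smallest such n₀ is 12.

n₀ = 12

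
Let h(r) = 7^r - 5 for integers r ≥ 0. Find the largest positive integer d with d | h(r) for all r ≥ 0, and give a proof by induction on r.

Computing the first values: h(0) = -4 and h(1) = 2; gcd(-4, 2) = 2, so d ≤ 2.
We prove 2 | 7^r - 5 for all r ≥ 0 by induction on r.
Base step (r = 0): h(0) = -4 = 2·(-2), so 2 | h(0).
Inductive step: assume the claim holds for r = j, i.e. 2 | h(j). Then
h(j+1) = 7^(j+1) - 5 = 7·(7^j - 5) + 30 = 7·h(j) + 30. The first term is divisible by 2 by the inductive hypothesis, and 30 is divisible by 2. Hence 2 | h(j+1).
Hence, by induction on r, the claim holds for every r ≥ 0.
Therefore the largest such d is 2.

d = 2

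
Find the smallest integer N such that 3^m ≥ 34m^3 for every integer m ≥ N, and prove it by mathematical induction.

At m = 9: 19683 < 24786, so the inequality fails and N ≥ 10. We prove 3^m ≥ 34m^3 for all m ≥ 10.
Base case (m = 10): 3^m = 59049 and 34m^3 = 34000, so 59049 ≥ 34000.
For the inductive step, assume it holds for an arbitrary i ≥ 10, so 3^i ≥ 34i^3.
Then 3^(i + 1) = 3·(3^i) ≥ 3·(34i^3).
Also, for i ≥ 10 we have 3·(34i^3) ≥ 34(i+1)^3, since 3 ≥ (1 + 1/i)^3 for all i ≥ 10.
Combining, 3^(i + 1) ≥ 34(i+1)^3.
By the principle of mathematical induction, the result holds for all m ≥ 10.
Hence the smallest such N is 10.

N = 10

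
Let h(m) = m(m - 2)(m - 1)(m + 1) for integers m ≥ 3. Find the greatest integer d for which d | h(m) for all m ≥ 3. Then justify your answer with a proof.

Computing the first values: h(3) = 24 and h(4) = 120; gcd(24, 120) = 24, so d ≤ 24.
We prove 24 | m(m - 2)(m - 1)(m + 1) for all m ≥ 3 by induction on m.
Base case (m = 3): h(3) = 24 = 24·(1), so 24 | h(3).
Inductive step: assume the claim holds for m = i, i.e. 24 | h(i). Then
h(i+1) − h(i) = (i-1)·i·(i+1)·(i+2) − (i-2)·(i-1)·i·(i+1) = (i-1)·i·(i+1)·[(i+2) − (i-2)] = 4·(i-1)·i·(i+1). The product of 3 consecutive integers is divisible by (3)! = 6, so h(i+1) − h(i) is divisible by 4·6 = 24. By the inductive hypothesis 24 | h(i), hence 24 | h(i+1).
This completes the induction.
Therefore the largest such d is 24.

d = 24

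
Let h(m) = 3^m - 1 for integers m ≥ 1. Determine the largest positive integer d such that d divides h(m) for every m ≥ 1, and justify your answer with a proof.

d = 2

Computing the first values: h(1) = 2 and h(2) = 8; gcd(2, 8) = 2, so d ≤ 2.
We prove 2 | 3^m - 1 for all m ≥ 1 by induction on m.
For the base case m = 1: h(1) = 2 = 2·(1), so 2 | h(1).
For the inductive step, assume it holds for an arbitrary i ≥ 1, i.e. 2 | h(i). Then
3^{i+1} − 1^{i+1} = 3·3^i − 1·1^i = 3·(3^i − 1^i) + (2)·1^i. The first term is divisible by 2 by the inductive hypothesis, and the second term (2)·1^i is divisible by 2 since 2 | 2. Hence 2 | h(i+1).
This completes the induction.
Therefore the largest such d is 2.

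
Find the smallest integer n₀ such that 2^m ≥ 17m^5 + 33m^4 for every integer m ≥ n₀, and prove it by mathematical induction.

At m = 28: 268435456 < 312859904, so the inequality fails and n₀ ≥ 29. We prove 2^m ≥ 17m^5 + 33m^4 for all m ≥ 29.
Base step (m = 29): 2^m = 536870912 and 17m^5 + 33m^4 = 372029806, so 536870912 ≥ 372029806.
Inductive step: suppose the statement holds for some j ≥ 29, so 2^j ≥ 17j^5 + 33j^4.
Then 2^(j + 1) = 2·(2^j) ≥ 2·(17j^5 + 33j^4).
Also, for j ≥ 29 we have 2·(17j^5 + 33j^4) ≥ 17(j+1)^5 + 33(j+1)^4, since 2·(17j^5 + 33j^4) − (17(j+1)^5 + 33(j+1)^4) = 17j^5 - 52j^4 - 302j^3 - 368j^2 - 217j - 50, which is nonnegative for all j ≥ 29.
Combining, 2^(j + 1) ≥ 17(j+1)^5 + 33(j+1)^4.
This completes the induction.
Hence the smallest such n₀ is 29.

n₀ = 29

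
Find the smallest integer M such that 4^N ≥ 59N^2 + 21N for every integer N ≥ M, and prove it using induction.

At N = 5: 1024 < 1580, so the inequality fails and M ≥ 6. We prove 4^N ≥ 59N^2 + 21N for all N ≥ 6.
Base step (N = 6): 4^N = 4096 and 59N^2 + 21N = 2250, so 4096 ≥ 2250.
Inductive step: assume the claim holds for N = k, so 4^k ≥ 59k^2 + 21k.
Then 4^(k + 1) = 4·(4^k) ≥ 4·(59k^2 + 21k).
Also, for k ≥ 6 we have 4·(59k^2 + 21k) ≥ 59(k+1)^2 + 21(k+1), since 4·(59k^2 + 21k) − (59(k+1)^2 + 21(k+1)) = 177k^2 - 55k - 80, which is nonnegative for all k ≥ 6.
Combining, 4^(k + 1) ≥ 59(k+1)^2 + 21(k+1).
By induction, the statement is established for all N ≥ 6.
Hence the smallest such M is 6.

M = 6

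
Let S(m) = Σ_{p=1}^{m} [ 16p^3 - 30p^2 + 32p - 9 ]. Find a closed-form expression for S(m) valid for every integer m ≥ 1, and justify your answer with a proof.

S(m) = m(4m^3 - 2m^2 + 5m + 2)

We claim S(m) = m(4m^3 - 2m^2 + 5m + 2) for all m ≥ 1.
When m = 1: S(1) = 9, and the closed form gives 9. They agree.
Inductive step: suppose the statement holds for some p ≥ 1, so S(p) = p(4p^3 - 2p^2 + 5p + 2).
Then S(p+1) = S(p) + (16p^3 + 18p^2 + 20p + 9) = (p(4p^3 - 2p^2 + 5p + 2)) + (16p^3 + 18p^2 + 20p + 9).
Simplifying, S(p+1) = (p + 1)(4p^3 + 10p^2 + 13p + 9) = (p+1)(4(p+1)^3 - 2(p+1)^2 + 5(p+1) + 2),
which is the closed form with m = p+1.
This completes the induction.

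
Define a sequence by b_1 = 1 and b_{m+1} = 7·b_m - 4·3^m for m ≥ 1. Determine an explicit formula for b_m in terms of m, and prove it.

b_m = 3^m - 2·7^(m - 1)

Computing the first terms: b_1 = 1, b_2 = -5, b_3 = -71. This suggests b_m = 3^m - 2·7^(m - 1).
Base case (m = 1): the formula gives 1 = 1 = b_1.
Suppose the result is true for m = p, so b_p = 3^p - 2·7^(p - 1).
Then b_{p+1} = 7·b_p - 4·3^p = 7·(3^p - 2·7^(p - 1)) - 4·3^p = 3^(p + 1) - 2·7^p = 3^(p+1) - 2·7^((p+1) - 1),
which is the claimed formula at m = p+1.
Hence, by induction on m, the claim holds for every m ≥ 1.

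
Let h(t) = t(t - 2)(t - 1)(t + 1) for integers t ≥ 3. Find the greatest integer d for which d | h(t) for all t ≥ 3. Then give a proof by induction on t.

Computing the first values: h(3) = 24 and h(4) = 120; gcd(24, 120) = 24, so d ≤ 24.
We prove 24 | t(t - 2)(t - 1)(t + 1) for all t ≥ 3 by induction on t.
Base step (t = 3): h(3) = 24 = 24·(1), so 24 | h(3).
Inductive step: assume the claim holds for t = r, i.e. 24 | h(r). Then
h(r+1) − h(r) = (r-1)·r·(r+1)·(r+2) − (r-2)·(r-1)·r·(r+1) = (r-1)·r·(r+1)·[(r+2) − (r-2)] = 4·(r-1)·r·(r+1). The product of 3 consecutive integers is divisible by (3)! = 6, so h(r+1) − h(r) is divisible by 4·6 = 24. By the inductive hypothesis 24 | h(r), hence 24 | h(r+1).
By the principle of mathematical induction, the result holds for all t ≥ 3.
Therefore the largest such d is 24.

d = 24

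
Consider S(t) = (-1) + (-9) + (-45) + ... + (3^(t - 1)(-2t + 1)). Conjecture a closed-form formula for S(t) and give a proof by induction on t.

S(t) = 3^t(-t + 1) - 1

We claim S(t) = 3^t(-t + 1) - 1 for all t ≥ 1.
For the base case t = 1: S(1) = -1, and the closed form gives -1. They agree.
For the inductive step, assume it holds for an arbitrary j ≥ 1, so S(j) = 3^j(-j + 1) - 1.
Then S(j+1) = S(j) + (3^j(-2j - 1)) = (3^j(-j + 1) - 1) + (3^j(-2j - 1)).
Simplifying, S(j+1) = -3·3^j·j - 1 = 3^(j+1)(-(j+1) + 1) - 1,
which is the closed form with t = j+1.
Hence, by induction on t, the claim holds for every t ≥ 1.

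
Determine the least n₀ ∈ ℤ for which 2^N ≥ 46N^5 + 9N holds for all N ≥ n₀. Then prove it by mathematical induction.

At N = 30: 1073741824 < 1117800270, so the inequality fails and n₀ ≥ 31. We prove 2^N ≥ 46N^5 + 9N for all N ≥ 31.
Base step (N = 31): 2^N = 2147483648 and 46N^5 + 9N = 1316941225, so 2147483648 ≥ 1316941225.
For the inductive step, assume it holds for an arbitrary r ≥ 31, so 2^r ≥ 46r^5 + 9r.
Then 2^(r + 1) = 2·(2^r) ≥ 2·(46r^5 + 9r).
Also, for r ≥ 31 we have 2·(46r^5 + 9r) ≥ 46(r+1)^5 + 9(r+1), since 2·(46r^5 + 9r) − (46(r+1)^5 + 9(r+1)) = 46r^5 - 230r^4 - 460r^3 - 460r^2 - 221r - 55, which is nonnegative for all r ≥ 31.
Combining, 2^(r + 1) ≥ 46(r+1)^5 + 9(r+1).
This completes the induction.
Hence the smallest such n₀ is 31.

n₀ = 31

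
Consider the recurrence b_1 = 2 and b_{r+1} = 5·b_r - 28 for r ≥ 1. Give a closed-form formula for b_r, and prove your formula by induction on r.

Computing the first terms: b_1 = 2, b_2 = -18, b_3 = -118. This suggests b_r = -5^r + 7.
When r = 1: the formula gives 2 = 2 = b_1.
Inductive step: assume the claim holds for r = j, so b_j = -5^j + 7.
Then b_{j+1} = 5·b_j - 28 = 5·(-5^j + 7) - 28 = -5^(j + 1) + 7,
which is the claimed formula at r = j+1.
By the principle of mathematical induction, the result holds for all r ≥ 1.

b_r = -5^r + 7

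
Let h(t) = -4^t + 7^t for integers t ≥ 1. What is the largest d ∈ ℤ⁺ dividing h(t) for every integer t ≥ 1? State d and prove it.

d = 3

Computing the first values: h(1) = 3 and h(2) = 33; gcd(3, 33) = 3, so d ≤ 3.
We prove 3 | -4^t + 7^t for all t ≥ 1 by induction on t.
Base case (t = 1): h(1) = 3 = 3·(1), so 3 | h(1).
Inductive step: suppose the statement holds for some r ≥ 1, i.e. 3 | h(r). Then
7^{r+1} − 4^{r+1} = 7·7^r − 4·4^r = 7·(7^r − 4^r) + (3)·4^r. The first term is divisible by 3 by the inductive hypothesis, and the second term (3)·4^r is divisible by 3 since 3 | 3. Hence 3 | h(r+1).
By induction, the statement is established for all t ≥ 1.
Therefore the largest such d is 3.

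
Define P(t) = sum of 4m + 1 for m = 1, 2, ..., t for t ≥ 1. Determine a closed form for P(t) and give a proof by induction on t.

We claim P(t) = t(2t + 3) for all t ≥ 1.
Base step (t = 1): P(1) = 5, and the closed form gives 5. They agree.
Suppose the result is true for t = m, so P(m) = m(2m + 3).
Then P(m+1) = P(m) + (4m + 5) = (m(2m + 3)) + (4m + 5).
Simplifying, P(m+1) = (m + 1)(2m + 5) = (m+1)(2(m+1) + 3),
which is the closed form with t = m+1.
By the principle of mathematical induction, the result holds for all t ≥ 1.

P(t) = t(2t + 3)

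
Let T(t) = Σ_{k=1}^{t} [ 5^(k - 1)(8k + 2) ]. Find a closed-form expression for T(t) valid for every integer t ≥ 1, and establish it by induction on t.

T(t) = 2·5^t·t

We claim T(t) = 2·5^t·t for all t ≥ 1.
Base case (t = 1): T(1) = 10, and the closed form gives 10. They agree.
Inductive step: suppose the statement holds for some k ≥ 1, so T(k) = 2·5^k·k.
Then T(k+1) = T(k) + (5^k(8k + 10)) = (2·5^k·k) + (5^k(8k + 10)).
Simplifying, T(k+1) = 10·5^k(k + 1) = 2·5^(k+1)·(k+1),
which is the closed form with t = k+1.
Hence, by induction on t, the claim holds for every t ≥ 1.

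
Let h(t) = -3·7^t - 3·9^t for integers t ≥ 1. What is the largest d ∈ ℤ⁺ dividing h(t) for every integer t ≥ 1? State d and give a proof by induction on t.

d = 6

Computing the first values: h(1) = -48 and h(2) = -390; gcd(-48, -390) = 6, so d ≤ 6.
We prove 6 | -3·7^t - 3·9^t for all t ≥ 1 by induction on t.
For the base case t = 1: h(1) = -48 = 6·(-8), so 6 | h(1).
Inductive step: assume the claim holds for t = j, i.e. 6 | h(j). Then
h(j+1) − 9·h(j) = (-3·7^(j+1) - 3·9^(j+1)) − 9·(-3·7^j - 3·9^j) = (-3)·7^j·(7 − 9) = (6)·7^j. Since 6 | h(j) by the inductive hypothesis, 6 | 9·h(j); and 6 | 6 since 6 = 6·1. Therefore 6 | h(j+1).
Hence, by induction on t, the claim holds for every t ≥ 1.
Therefore the largest such d is 6.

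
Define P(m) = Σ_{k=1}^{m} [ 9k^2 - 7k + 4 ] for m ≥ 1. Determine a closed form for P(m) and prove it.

P(m) = m(3m^2 + m + 2)

We claim P(m) = m(3m^2 + m + 2) for all m ≥ 1.
Base case (m = 1): P(1) = 6, and the closed form gives 6. They agree.
For the inductive step, assume it holds for an arbitrary k ≥ 1, so P(k) = k(3k^2 + k + 2).
Then P(k+1) = P(k) + (9k^2 + 11k + 6) = (k(3k^2 + k + 2)) + (9k^2 + 11k + 6).
Simplifying, P(k+1) = (k + 1)(3k^2 + 7k + 6) = (k+1)(3(k+1)^2 + (k+1) + 2),
which is the closed form with m = k+1.
By the principle of mathematical induction, the result holds for all m ≥ 1.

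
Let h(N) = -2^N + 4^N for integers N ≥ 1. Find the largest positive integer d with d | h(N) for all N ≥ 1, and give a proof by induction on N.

Computing the first values: h(1) = 2 and h(2) = 12; gcd(2, 12) = 2, so d ≤ 2.
We prove 2 | -2^N + 4^N for all N ≥ 1 by induction on N.
Base case (N = 1): h(1) = 2 = 2·(1), so 2 | h(1).
For the inductive step, assume it holds for an arbitrary j ≥ 1, i.e. 2 | h(j). Then
4^{j+1} − 2^{j+1} = 4·4^j − 2·2^j = 4·(4^j − 2^j) + (2)·2^j. The first term is divisible by 2 by the inductive hypothesis, and the second term (2)·2^j is divisible by 2 since 2 | 2. Hence 2 | h(j+1).
Hence, by induction on N, the claim holds for every N ≥ 1.
Therefore the largest such d is 2.

d = 2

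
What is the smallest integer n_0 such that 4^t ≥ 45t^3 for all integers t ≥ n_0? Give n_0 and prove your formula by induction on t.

n_0 = 7

At t = 6: 4096 < 9720, so the inequality fails and n_0 ≥ 7. We prove 4^t ≥ 45t^3 for all t ≥ 7.
Base step (t = 7): 4^t = 16384 and 45t^3 = 15435, so 16384 ≥ 15435.
For the inductive step, assume it holds for an arbitrary k ≥ 7, so 4^k ≥ 45k^3.
Then 4^(k + 1) = 4·(4^k) ≥ 4·(45k^3).
Also, for k ≥ 7 we have 4·(45k^3) ≥ 45(k+1)^3, since 4 ≥ (1 + 1/k)^3 for all k ≥ 7.
Combining, 4^(k + 1) ≥ 45(k+1)^3.
By induction, the statement is established for all t ≥ 7.
Hence the smallest such n_0 is 7.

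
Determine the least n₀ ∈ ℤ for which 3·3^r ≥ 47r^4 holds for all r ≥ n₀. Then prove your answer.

n₀ = 12

At r = 11: 531441 < 688127, so the inequality fails and n₀ ≥ 12. We prove 3·3^r ≥ 47r^4 for all r ≥ 12.
For the base case r = 12: 3·3^r = 1594323 and 47r^4 = 974592, so 1594323 ≥ 974592.
Inductive step: assume the claim holds for r = m, so 3·3^m ≥ 47m^4.
Then 3·3^(m + 1) = 3·(3·3^m) ≥ 3·(47m^4).
Also, for m ≥ 12 we have 3·(47m^4) ≥ 47(m+1)^4, since 3 ≥ (1 + 1/m)^4 for all m ≥ 12.
Combining, 3·3^(m + 1) ≥ 47(m+1)^4.
By induction, the statement is established for all r ≥ 12.
Hence the smallest such n₀ is 12.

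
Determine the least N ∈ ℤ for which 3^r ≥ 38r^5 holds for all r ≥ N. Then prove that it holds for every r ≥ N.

At r = 15: 14348907 < 28856250, so the inequality fails and N ≥ 16. We prove 3^r ≥ 38r^5 for all r ≥ 16.
Base step (r = 16): 3^r = 43046721 and 38r^5 = 39845888, so 43046721 ≥ 39845888.
Inductive step: suppose the statement holds for some k ≥ 16, so 3^k ≥ 38k^5.
Then 3^(k + 1) = 3·(3^k) ≥ 3·(38k^5).
Also, for k ≥ 16 we have 3·(38k^5) ≥ 38(k+1)^5, since 3 ≥ (1 + 1/k)^5 for all k ≥ 16.
Combining, 3^(k + 1) ≥ 38(k+1)^5.
This completes the induction.
Hence the smallest such N is 16.

N = 16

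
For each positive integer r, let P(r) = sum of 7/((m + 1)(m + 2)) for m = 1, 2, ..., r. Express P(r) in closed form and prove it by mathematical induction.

We claim P(r) = 7r/(2(r + 2)) for all r ≥ 1.
Base step (r = 1): P(1) = 7/6, and the closed form gives 7/6. They agree.
For the inductive step, assume it holds for an arbitrary m ≥ 1, so P(m) = 7m/(2(m + 2)).
Then P(m+1) = P(m) + (7/((m + 2)(m + 3))) = (7m/(2(m + 2))) + (7/((m + 2)(m + 3))).
Simplifying, P(m+1) = 7(m + 1)/(2(m + 3)) = 7(m+1)/(2((m+1) + 2)),
which is the closed form with r = m+1.
This completes the induction.

P(r) = 7r/(2(r + 2))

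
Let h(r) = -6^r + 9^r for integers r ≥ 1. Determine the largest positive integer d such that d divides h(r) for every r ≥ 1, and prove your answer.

Computing the first values: h(1) = 3 and h(2) = 45; gcd(3, 45) = 3, so d ≤ 3.
We prove 3 | -6^r + 9^r for all r ≥ 1 by induction on r.
Base case (r = 1): h(1) = 3 = 3·(1), so 3 | h(1).
Suppose the result is true for r = k, i.e. 3 | h(k). Then
9^{k+1} − 6^{k+1} = 9·9^k − 6·6^k = 9·(9^k − 6^k) + (3)·6^k. The first term is divisible by 3 by the inductive hypothesis, and the second term (3)·6^k is divisible by 3 since 3 | 3. Hence 3 | h(k+1).
Hence, by induction on r, the claim holds for every r ≥ 1.
Therefore the largest such d is 3.

d = 3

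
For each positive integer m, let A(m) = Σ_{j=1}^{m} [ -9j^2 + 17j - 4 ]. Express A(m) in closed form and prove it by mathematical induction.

We claim A(m) = -m(3m^2 - 4m - 3) for all m ≥ 1.
Base case (m = 1): A(1) = 4, and the closed form gives 4. They agree.
Inductive step: suppose the statement holds for some j ≥ 1, so A(j) = j(-3j^2 + 4j + 3).
Then A(j+1) = A(j) + (-9j^2 - j + 4) = (j(-3j^2 + 4j + 3)) + (-9j^2 - j + 4).
Simplifying, A(j+1) = -(j + 1)(3j^2 + 2j - 4) = -(j+1)(3(j+1)^2 - 4(j+1) - 3),
which is the closed form with m = j+1.
By the principle of mathematical induction, the result holds for all m ≥ 1.

A(m) = -m(3m^2 - 4m - 3)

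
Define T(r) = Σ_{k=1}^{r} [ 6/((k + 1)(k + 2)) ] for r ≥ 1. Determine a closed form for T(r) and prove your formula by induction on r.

We claim T(r) = 3r/(r + 2) for all r ≥ 1.
Base step (r = 1): T(1) = 1, and the closed form gives 1. They agree.
For the inductive step, assume it holds for an arbitrary k ≥ 1, so T(k) = 3k/(k + 2).
Then T(k+1) = T(k) + (6/((k + 2)(k + 3))) = (3k/(k + 2)) + (6/((k + 2)(k + 3))).
Simplifying, T(k+1) = 3(k + 1)/(k + 3) = 3(k+1)/((k+1) + 2),
which is the closed form with r = k+1.
By induction, the statement is established for all r ≥ 1.

T(r) = 3r/(r + 2)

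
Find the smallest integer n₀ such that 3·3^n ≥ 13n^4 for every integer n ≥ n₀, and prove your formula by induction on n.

n₀ = 10

At n = 9: 59049 < 85293, so the inequality fails and n₀ ≥ 10. We prove 3·3^n ≥ 13n^4 for all n ≥ 10.
Base case (n = 10): 3·3^n = 177147 and 13n^4 = 130000, so 177147 ≥ 130000.
Suppose the result is true for n = i, so 3·3^i ≥ 13i^4.
Then 3·3^(i + 1) = 3·(3·3^i) ≥ 3·(13i^4).
Also, for i ≥ 10 we have 3·(13i^4) ≥ 13(i+1)^4, since 3 ≥ (1 + 1/i)^4 for all i ≥ 10.
Combining, 3·3^(i + 1) ≥ 13(i+1)^4.
By the principle of mathematical induction, the result holds for all n ≥ 10.
Hence the smallest such n₀ is 10.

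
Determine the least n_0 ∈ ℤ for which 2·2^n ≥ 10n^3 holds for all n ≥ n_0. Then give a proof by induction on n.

n_0 = 14

At n = 13: 16384 < 21970, so the inequality fails and n_0 ≥ 14. We prove 2·2^n ≥ 10n^3 for all n ≥ 14.
Base step (n = 14): 2·2^n = 32768 and 10n^3 = 27440, so 32768 ≥ 27440.
For the inductive step, assume it holds for an arbitrary r ≥ 14, so 2·2^r ≥ 10r^3.
Then 2·2^(r + 1) = 2·(2·2^r) ≥ 2·(10r^3).
Also, for r ≥ 14 we have 2·(10r^3) ≥ 10(r+1)^3, since 2 ≥ (1 + 1/r)^3 for all r ≥ 14.
Combining, 2·2^(r + 1) ≥ 10(r+1)^3.
By induction, the statement is established for all n ≥ 14.
Hence the smallest such n_0 is 14.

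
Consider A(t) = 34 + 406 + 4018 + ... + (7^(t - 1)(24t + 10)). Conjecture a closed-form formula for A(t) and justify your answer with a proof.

A(t) = 7^t(4t + 1) - 1

We claim A(t) = 7^t(4t + 1) - 1 for all t ≥ 1.
When t = 1: A(1) = 34, and the closed form gives 34. They agree.
Inductive step: assume the claim holds for t = j, so A(j) = 7^j(4j + 1) - 1.
Then A(j+1) = A(j) + (7^j(24j + 34)) = (7^j(4j + 1) - 1) + (7^j(24j + 34)).
Simplifying, A(j+1) = 28·7^j·j + 35·7^j - 1 = 7^(j+1)(4(j+1) + 1) - 1,
which is the closed form with t = j+1.
This completes the induction.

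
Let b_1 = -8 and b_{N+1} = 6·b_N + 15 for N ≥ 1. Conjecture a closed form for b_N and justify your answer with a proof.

Computing the first terms: b_1 = -8, b_2 = -33, b_3 = -183. This suggests b_N = -5·6^(N - 1) - 3.
When N = 1: the formula gives -8 = -8 = b_1.
Inductive step: suppose the statement holds for some p ≥ 1, so b_p = -5·6^(p - 1) - 3.
Then b_{p+1} = 6·b_p + 15 = 6·(-5·6^(p - 1) - 3) + 15 = -5·6^p - 3 = -5·6^((p+1) - 1) - 3,
which is the claimed formula at N = p+1.
Hence, by induction on N, the claim holds for every N ≥ 1.

b_N = -5·6^(N - 1) - 3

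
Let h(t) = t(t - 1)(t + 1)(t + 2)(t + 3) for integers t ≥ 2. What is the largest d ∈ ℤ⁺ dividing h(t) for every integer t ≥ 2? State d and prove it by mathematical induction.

d = 120

Computing the first values: h(2) = 120 and h(3) = 720; gcd(120, 720) = 120, so d ≤ 120.
We prove 120 | t(t - 1)(t + 1)(t + 2)(t + 3) for all t ≥ 2 by induction on t.
For the base case t = 2: h(2) = 120 = 120·(1), so 120 | h(2).
Inductive step: suppose the statement holds for some m ≥ 2, i.e. 120 | h(m). Then
h(m+1) − h(m) = m·(m+1)·(m+2)·(m+3)·(m+4) − (m-1)·m·(m+1)·(m+2)·(m+3) = m·(m+1)·(m+2)·(m+3)·[(m+4) − (m-1)] = 5·m·(m+1)·(m+2)·(m+3). The product of 4 consecutive integers is divisible by (4)! = 24, so h(m+1) − h(m) is divisible by 5·24 = 120. By the inductive hypothesis 120 | h(m), hence 120 | h(m+1).
Hence, by induction on t, the claim holds for every t ≥ 2.
Therefore the largest such d is 120.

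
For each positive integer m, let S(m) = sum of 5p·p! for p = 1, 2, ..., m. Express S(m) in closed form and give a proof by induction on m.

We claim S(m) = (5m + 5)m! - 5 for all m ≥ 1.
Base case (m = 1): S(1) = 5, and the closed form gives 5. They agree.
For the inductive step, assume it holds for an arbitrary p ≥ 1, so S(p) = (5p + 5)p! - 5.
Then S(p+1) = S(p) + (5(p + 1)(p + 1)!) = ((5p + 5)p! - 5) + (5(p + 1)(p + 1)!).
Simplifying, S(p+1) = (5(p+1) + 5)(p+1)! - 5,
which is the closed form with m = p+1.
By induction, the statement is established for all m ≥ 1.

S(m) = (5m + 5)m! - 5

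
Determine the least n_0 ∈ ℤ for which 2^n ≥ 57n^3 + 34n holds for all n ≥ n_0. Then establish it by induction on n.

n_0 = 19

At n = 18: 262144 < 333036, so the inequality fails and n_0 ≥ 19. We prove 2^n ≥ 57n^3 + 34n for all n ≥ 19.
When n = 19: 2^n = 524288 and 57n^3 + 34n = 391609, so 524288 ≥ 391609.
For the inductive step, assume it holds for an arbitrary k ≥ 19, so 2^k ≥ 57k^3 + 34k.
Then 2^(k + 1) = 2·(2^k) ≥ 2·(57k^3 + 34k).
Also, for k ≥ 19 we have 2·(57k^3 + 34k) ≥ 57(k+1)^3 + 34(k+1), since 2·(57k^3 + 34k) − (57(k+1)^3 + 34(k+1)) = 57k^3 - 171k^2 - 137k - 91, which is nonnegative for all k ≥ 19.
Combining, 2^(k + 1) ≥ 57(k+1)^3 + 34(k+1).
By induction, the statement is established for all n ≥ 19.
Hence the smallest such n_0 is 19.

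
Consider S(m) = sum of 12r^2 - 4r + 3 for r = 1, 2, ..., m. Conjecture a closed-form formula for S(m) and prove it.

We claim S(m) = m(4m^2 + 4m + 3) for all m ≥ 1.
Base step (m = 1): S(1) = 11, and the closed form gives 11. They agree.
Suppose the result is true for m = r, so S(r) = r(4r^2 + 4r + 3).
Then S(r+1) = S(r) + (12r^2 + 20r + 11) = (r(4r^2 + 4r + 3)) + (12r^2 + 20r + 11).
Simplifying, S(r+1) = (r + 1)(4r^2 + 12r + 11) = (r+1)(4(r+1)^2 + 4(r+1) + 3),
which is the closed form with m = r+1.
By induction, the statement is established for all m ≥ 1.

S(m) = m(4m^2 + 4m + 3)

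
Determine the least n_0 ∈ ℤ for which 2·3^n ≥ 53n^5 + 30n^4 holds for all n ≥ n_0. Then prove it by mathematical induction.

n_0 = 16

At n = 15: 28697814 < 41765625, so the inequality fails and n_0 ≥ 16. We prove 2·3^n ≥ 53n^5 + 30n^4 for all n ≥ 16.
When n = 16: 2·3^n = 86093442 and 53n^5 + 30n^4 = 57540608, so 86093442 ≥ 57540608.
Inductive step: assume the claim holds for n = k, so 2·3^k ≥ 53k^5 + 30k^4.
Then 2·3^(k + 1) = 3·(2·3^k) ≥ 3·(53k^5 + 30k^4).
Also, for k ≥ 16 we have 3·(53k^5 + 30k^4) ≥ 53(k+1)^5 + 30(k+1)^4, since 3·(53k^5 + 30k^4) − (53(k+1)^5 + 30(k+1)^4) = 106k^5 - 205k^4 - 650k^3 - 710k^2 - 385k - 83, which is nonnegative for all k ≥ 16.
Combining, 2·3^(k + 1) ≥ 53(k+1)^5 + 30(k+1)^4.
This completes the induction.
Hence the smallest such n_0 is 16.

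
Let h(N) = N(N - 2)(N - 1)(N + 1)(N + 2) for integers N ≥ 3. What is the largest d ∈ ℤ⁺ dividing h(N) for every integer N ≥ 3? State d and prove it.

d = 120

Computing the first values: h(3) = 120 and h(4) = 720; gcd(120, 720) = 120, so d ≤ 120.
We prove 120 | N(N - 2)(N - 1)(N + 1)(N + 2) for all N ≥ 3 by induction on N.
For the base case N = 3: h(3) = 120 = 120·(1), so 120 | h(3).
For the inductive step, assume it holds for an arbitrary p ≥ 3, i.e. 120 | h(p). Then
h(p+1) − h(p) = (p-1)·p·(p+1)·(p+2)·(p+3) − (p-2)·(p-1)·p·(p+1)·(p+2) = (p-1)·p·(p+1)·(p+2)·[(p+3) − (p-2)] = 5·(p-1)·p·(p+1)·(p+2). The product of 4 consecutive integers is divisible by (4)! = 24, so h(p+1) − h(p) is divisible by 5·24 = 120. By the inductive hypothesis 120 | h(p), hence 120 | h(p+1).
By induction, the statement is established for all N ≥ 3.
Therefore the largest such d is 120.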